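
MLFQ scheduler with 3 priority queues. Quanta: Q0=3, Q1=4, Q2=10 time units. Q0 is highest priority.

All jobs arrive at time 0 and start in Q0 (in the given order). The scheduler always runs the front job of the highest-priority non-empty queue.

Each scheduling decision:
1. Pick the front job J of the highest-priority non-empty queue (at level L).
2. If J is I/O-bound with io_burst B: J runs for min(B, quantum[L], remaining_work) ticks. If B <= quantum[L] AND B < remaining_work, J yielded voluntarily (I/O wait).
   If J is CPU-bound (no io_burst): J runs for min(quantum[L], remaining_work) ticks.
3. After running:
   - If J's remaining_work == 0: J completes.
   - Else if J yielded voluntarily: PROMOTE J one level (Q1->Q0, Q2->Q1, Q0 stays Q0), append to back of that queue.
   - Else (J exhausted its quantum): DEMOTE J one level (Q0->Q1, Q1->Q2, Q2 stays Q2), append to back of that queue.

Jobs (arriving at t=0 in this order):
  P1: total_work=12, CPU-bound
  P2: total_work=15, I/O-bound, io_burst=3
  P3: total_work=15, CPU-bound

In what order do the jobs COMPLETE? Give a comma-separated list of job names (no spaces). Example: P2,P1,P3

t=0-3: P1@Q0 runs 3, rem=9, quantum used, demote→Q1. Q0=[P2,P3] Q1=[P1] Q2=[]
t=3-6: P2@Q0 runs 3, rem=12, I/O yield, promote→Q0. Q0=[P3,P2] Q1=[P1] Q2=[]
t=6-9: P3@Q0 runs 3, rem=12, quantum used, demote→Q1. Q0=[P2] Q1=[P1,P3] Q2=[]
t=9-12: P2@Q0 runs 3, rem=9, I/O yield, promote→Q0. Q0=[P2] Q1=[P1,P3] Q2=[]
t=12-15: P2@Q0 runs 3, rem=6, I/O yield, promote→Q0. Q0=[P2] Q1=[P1,P3] Q2=[]
t=15-18: P2@Q0 runs 3, rem=3, I/O yield, promote→Q0. Q0=[P2] Q1=[P1,P3] Q2=[]
t=18-21: P2@Q0 runs 3, rem=0, completes. Q0=[] Q1=[P1,P3] Q2=[]
t=21-25: P1@Q1 runs 4, rem=5, quantum used, demote→Q2. Q0=[] Q1=[P3] Q2=[P1]
t=25-29: P3@Q1 runs 4, rem=8, quantum used, demote→Q2. Q0=[] Q1=[] Q2=[P1,P3]
t=29-34: P1@Q2 runs 5, rem=0, completes. Q0=[] Q1=[] Q2=[P3]
t=34-42: P3@Q2 runs 8, rem=0, completes. Q0=[] Q1=[] Q2=[]

Answer: P2,P1,P3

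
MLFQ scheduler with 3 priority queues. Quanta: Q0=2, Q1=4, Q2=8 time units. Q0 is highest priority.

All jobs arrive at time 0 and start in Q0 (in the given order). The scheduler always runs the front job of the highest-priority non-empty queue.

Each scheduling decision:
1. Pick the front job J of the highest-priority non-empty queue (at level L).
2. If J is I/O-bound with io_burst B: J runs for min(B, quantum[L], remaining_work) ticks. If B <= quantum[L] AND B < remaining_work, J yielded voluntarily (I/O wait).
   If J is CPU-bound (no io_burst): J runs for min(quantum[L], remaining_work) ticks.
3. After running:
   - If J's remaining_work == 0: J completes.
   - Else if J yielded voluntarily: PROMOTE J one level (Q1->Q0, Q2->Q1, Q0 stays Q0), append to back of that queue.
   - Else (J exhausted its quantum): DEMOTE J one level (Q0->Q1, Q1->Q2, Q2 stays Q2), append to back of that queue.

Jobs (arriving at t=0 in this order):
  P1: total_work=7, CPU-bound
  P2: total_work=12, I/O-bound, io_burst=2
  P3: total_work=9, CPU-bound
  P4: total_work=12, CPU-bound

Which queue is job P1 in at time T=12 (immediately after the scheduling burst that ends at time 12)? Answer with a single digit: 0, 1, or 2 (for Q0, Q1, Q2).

t=0-2: P1@Q0 runs 2, rem=5, quantum used, demote→Q1. Q0=[P2,P3,P4] Q1=[P1] Q2=[]
t=2-4: P2@Q0 runs 2, rem=10, I/O yield, promote→Q0. Q0=[P3,P4,P2] Q1=[P1] Q2=[]
t=4-6: P3@Q0 runs 2, rem=7, quantum used, demote→Q1. Q0=[P4,P2] Q1=[P1,P3] Q2=[]
t=6-8: P4@Q0 runs 2, rem=10, quantum used, demote→Q1. Q0=[P2] Q1=[P1,P3,P4] Q2=[]
t=8-10: P2@Q0 runs 2, rem=8, I/O yield, promote→Q0. Q0=[P2] Q1=[P1,P3,P4] Q2=[]
t=10-12: P2@Q0 runs 2, rem=6, I/O yield, promote→Q0. Q0=[P2] Q1=[P1,P3,P4] Q2=[]
t=12-14: P2@Q0 runs 2, rem=4, I/O yield, promote→Q0. Q0=[P2] Q1=[P1,P3,P4] Q2=[]
t=14-16: P2@Q0 runs 2, rem=2, I/O yield, promote→Q0. Q0=[P2] Q1=[P1,P3,P4] Q2=[]
t=16-18: P2@Q0 runs 2, rem=0, completes. Q0=[] Q1=[P1,P3,P4] Q2=[]
t=18-22: P1@Q1 runs 4, rem=1, quantum used, demote→Q2. Q0=[] Q1=[P3,P4] Q2=[P1]
t=22-26: P3@Q1 runs 4, rem=3, quantum used, demote→Q2. Q0=[] Q1=[P4] Q2=[P1,P3]
t=26-30: P4@Q1 runs 4, rem=6, quantum used, demote→Q2. Q0=[] Q1=[] Q2=[P1,P3,P4]
t=30-31: P1@Q2 runs 1, rem=0, completes. Q0=[] Q1=[] Q2=[P3,P4]
t=31-34: P3@Q2 runs 3, rem=0, completes. Q0=[] Q1=[] Q2=[P4]
t=34-40: P4@Q2 runs 6, rem=0, completes. Q0=[] Q1=[] Q2=[]

Answer: 1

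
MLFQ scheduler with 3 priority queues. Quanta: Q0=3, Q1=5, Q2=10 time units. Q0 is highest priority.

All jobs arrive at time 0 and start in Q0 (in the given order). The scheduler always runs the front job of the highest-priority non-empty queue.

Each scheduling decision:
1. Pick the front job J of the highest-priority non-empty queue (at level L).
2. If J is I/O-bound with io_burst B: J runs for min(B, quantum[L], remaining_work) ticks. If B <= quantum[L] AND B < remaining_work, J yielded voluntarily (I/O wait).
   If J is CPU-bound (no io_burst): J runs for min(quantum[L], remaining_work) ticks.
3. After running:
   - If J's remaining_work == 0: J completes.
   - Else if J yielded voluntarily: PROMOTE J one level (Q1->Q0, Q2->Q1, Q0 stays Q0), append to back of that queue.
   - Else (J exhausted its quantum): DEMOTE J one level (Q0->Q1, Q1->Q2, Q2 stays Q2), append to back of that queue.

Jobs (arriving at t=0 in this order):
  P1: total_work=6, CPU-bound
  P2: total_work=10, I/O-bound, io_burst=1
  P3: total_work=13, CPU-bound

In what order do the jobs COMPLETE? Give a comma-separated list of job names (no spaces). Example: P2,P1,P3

t=0-3: P1@Q0 runs 3, rem=3, quantum used, demote→Q1. Q0=[P2,P3] Q1=[P1] Q2=[]
t=3-4: P2@Q0 runs 1, rem=9, I/O yield, promote→Q0. Q0=[P3,P2] Q1=[P1] Q2=[]
t=4-7: P3@Q0 runs 3, rem=10, quantum used, demote→Q1. Q0=[P2] Q1=[P1,P3] Q2=[]
t=7-8: P2@Q0 runs 1, rem=8, I/O yield, promote→Q0. Q0=[P2] Q1=[P1,P3] Q2=[]
t=8-9: P2@Q0 runs 1, rem=7, I/O yield, promote→Q0. Q0=[P2] Q1=[P1,P3] Q2=[]
t=9-10: P2@Q0 runs 1, rem=6, I/O yield, promote→Q0. Q0=[P2] Q1=[P1,P3] Q2=[]
t=10-11: P2@Q0 runs 1, rem=5, I/O yield, promote→Q0. Q0=[P2] Q1=[P1,P3] Q2=[]
t=11-12: P2@Q0 runs 1, rem=4, I/O yield, promote→Q0. Q0=[P2] Q1=[P1,P3] Q2=[]
t=12-13: P2@Q0 runs 1, rem=3, I/O yield, promote→Q0. Q0=[P2] Q1=[P1,P3] Q2=[]
t=13-14: P2@Q0 runs 1, rem=2, I/O yield, promote→Q0. Q0=[P2] Q1=[P1,P3] Q2=[]
t=14-15: P2@Q0 runs 1, rem=1, I/O yield, promote→Q0. Q0=[P2] Q1=[P1,P3] Q2=[]
t=15-16: P2@Q0 runs 1, rem=0, completes. Q0=[] Q1=[P1,P3] Q2=[]
t=16-19: P1@Q1 runs 3, rem=0, completes. Q0=[] Q1=[P3] Q2=[]
t=19-24: P3@Q1 runs 5, rem=5, quantum used, demote→Q2. Q0=[] Q1=[] Q2=[P3]
t=24-29: P3@Q2 runs 5, rem=0, completes. Q0=[] Q1=[] Q2=[]

Answer: P2,P1,P3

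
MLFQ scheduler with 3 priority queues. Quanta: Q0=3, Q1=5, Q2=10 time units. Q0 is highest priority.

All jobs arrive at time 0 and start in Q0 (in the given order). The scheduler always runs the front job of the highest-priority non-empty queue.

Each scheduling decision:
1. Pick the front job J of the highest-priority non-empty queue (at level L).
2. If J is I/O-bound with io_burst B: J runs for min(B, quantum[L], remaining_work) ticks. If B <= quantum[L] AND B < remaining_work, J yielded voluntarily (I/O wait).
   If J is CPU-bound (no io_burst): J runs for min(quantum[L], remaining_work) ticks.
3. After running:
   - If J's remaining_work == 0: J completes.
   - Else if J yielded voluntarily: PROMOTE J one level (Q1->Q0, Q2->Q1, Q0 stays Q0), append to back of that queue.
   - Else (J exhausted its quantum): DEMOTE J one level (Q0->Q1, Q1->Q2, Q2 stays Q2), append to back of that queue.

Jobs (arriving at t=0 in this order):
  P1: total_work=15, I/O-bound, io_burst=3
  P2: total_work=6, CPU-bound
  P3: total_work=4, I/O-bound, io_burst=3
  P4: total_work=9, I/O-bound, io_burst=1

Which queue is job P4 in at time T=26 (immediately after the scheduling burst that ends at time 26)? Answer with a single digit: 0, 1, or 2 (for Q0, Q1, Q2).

Answer: 0

Derivation:
t=0-3: P1@Q0 runs 3, rem=12, I/O yield, promote→Q0. Q0=[P2,P3,P4,P1] Q1=[] Q2=[]
t=3-6: P2@Q0 runs 3, rem=3, quantum used, demote→Q1. Q0=[P3,P4,P1] Q1=[P2] Q2=[]
t=6-9: P3@Q0 runs 3, rem=1, I/O yield, promote→Q0. Q0=[P4,P1,P3] Q1=[P2] Q2=[]
t=9-10: P4@Q0 runs 1, rem=8, I/O yield, promote→Q0. Q0=[P1,P3,P4] Q1=[P2] Q2=[]
t=10-13: P1@Q0 runs 3, rem=9, I/O yield, promote→Q0. Q0=[P3,P4,P1] Q1=[P2] Q2=[]
t=13-14: P3@Q0 runs 1, rem=0, completes. Q0=[P4,P1] Q1=[P2] Q2=[]
t=14-15: P4@Q0 runs 1, rem=7, I/O yield, promote→Q0. Q0=[P1,P4] Q1=[P2] Q2=[]
t=15-18: P1@Q0 runs 3, rem=6, I/O yield, promote→Q0. Q0=[P4,P1] Q1=[P2] Q2=[]
t=18-19: P4@Q0 runs 1, rem=6, I/O yield, promote→Q0. Q0=[P1,P4] Q1=[P2] Q2=[]
t=19-22: P1@Q0 runs 3, rem=3, I/O yield, promote→Q0. Q0=[P4,P1] Q1=[P2] Q2=[]
t=22-23: P4@Q0 runs 1, rem=5, I/O yield, promote→Q0. Q0=[P1,P4] Q1=[P2] Q2=[]
t=23-26: P1@Q0 runs 3, rem=0, completes. Q0=[P4] Q1=[P2] Q2=[]
t=26-27: P4@Q0 runs 1, rem=4, I/O yield, promote→Q0. Q0=[P4] Q1=[P2] Q2=[]
t=27-28: P4@Q0 runs 1, rem=3, I/O yield, promote→Q0. Q0=[P4] Q1=[P2] Q2=[]
t=28-29: P4@Q0 runs 1, rem=2, I/O yield, promote→Q0. Q0=[P4] Q1=[P2] Q2=[]
t=29-30: P4@Q0 runs 1, rem=1, I/O yield, promote→Q0. Q0=[P4] Q1=[P2] Q2=[]
t=30-31: P4@Q0 runs 1, rem=0, completes. Q0=[] Q1=[P2] Q2=[]
t=31-34: P2@Q1 runs 3, rem=0, completes. Q0=[] Q1=[] Q2=[]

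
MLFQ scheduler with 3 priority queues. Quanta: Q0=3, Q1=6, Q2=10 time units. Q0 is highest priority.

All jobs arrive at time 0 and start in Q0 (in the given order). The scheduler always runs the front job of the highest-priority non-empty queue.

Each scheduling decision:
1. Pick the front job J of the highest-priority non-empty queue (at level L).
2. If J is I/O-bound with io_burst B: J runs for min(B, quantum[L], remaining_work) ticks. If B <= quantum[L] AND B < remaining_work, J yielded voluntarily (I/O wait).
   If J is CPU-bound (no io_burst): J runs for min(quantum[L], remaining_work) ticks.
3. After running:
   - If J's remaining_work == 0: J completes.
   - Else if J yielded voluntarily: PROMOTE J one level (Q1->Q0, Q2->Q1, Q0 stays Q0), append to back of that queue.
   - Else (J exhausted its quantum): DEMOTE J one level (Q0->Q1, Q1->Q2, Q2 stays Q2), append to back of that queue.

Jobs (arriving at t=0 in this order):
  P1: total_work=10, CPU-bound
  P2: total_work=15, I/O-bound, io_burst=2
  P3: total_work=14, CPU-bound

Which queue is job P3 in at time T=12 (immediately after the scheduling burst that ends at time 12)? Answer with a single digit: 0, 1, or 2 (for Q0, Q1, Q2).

t=0-3: P1@Q0 runs 3, rem=7, quantum used, demote→Q1. Q0=[P2,P3] Q1=[P1] Q2=[]
t=3-5: P2@Q0 runs 2, rem=13, I/O yield, promote→Q0. Q0=[P3,P2] Q1=[P1] Q2=[]
t=5-8: P3@Q0 runs 3, rem=11, quantum used, demote→Q1. Q0=[P2] Q1=[P1,P3] Q2=[]
t=8-10: P2@Q0 runs 2, rem=11, I/O yield, promote→Q0. Q0=[P2] Q1=[P1,P3] Q2=[]
t=10-12: P2@Q0 runs 2, rem=9, I/O yield, promote→Q0. Q0=[P2] Q1=[P1,P3] Q2=[]
t=12-14: P2@Q0 runs 2, rem=7, I/O yield, promote→Q0. Q0=[P2] Q1=[P1,P3] Q2=[]
t=14-16: P2@Q0 runs 2, rem=5, I/O yield, promote→Q0. Q0=[P2] Q1=[P1,P3] Q2=[]
t=16-18: P2@Q0 runs 2, rem=3, I/O yield, promote→Q0. Q0=[P2] Q1=[P1,P3] Q2=[]
t=18-20: P2@Q0 runs 2, rem=1, I/O yield, promote→Q0. Q0=[P2] Q1=[P1,P3] Q2=[]
t=20-21: P2@Q0 runs 1, rem=0, completes. Q0=[] Q1=[P1,P3] Q2=[]
t=21-27: P1@Q1 runs 6, rem=1, quantum used, demote→Q2. Q0=[] Q1=[P3] Q2=[P1]
t=27-33: P3@Q1 runs 6, rem=5, quantum used, demote→Q2. Q0=[] Q1=[] Q2=[P1,P3]
t=33-34: P1@Q2 runs 1, rem=0, completes. Q0=[] Q1=[] Q2=[P3]
t=34-39: P3@Q2 runs 5, rem=0, completes. Q0=[] Q1=[] Q2=[]

Answer: 1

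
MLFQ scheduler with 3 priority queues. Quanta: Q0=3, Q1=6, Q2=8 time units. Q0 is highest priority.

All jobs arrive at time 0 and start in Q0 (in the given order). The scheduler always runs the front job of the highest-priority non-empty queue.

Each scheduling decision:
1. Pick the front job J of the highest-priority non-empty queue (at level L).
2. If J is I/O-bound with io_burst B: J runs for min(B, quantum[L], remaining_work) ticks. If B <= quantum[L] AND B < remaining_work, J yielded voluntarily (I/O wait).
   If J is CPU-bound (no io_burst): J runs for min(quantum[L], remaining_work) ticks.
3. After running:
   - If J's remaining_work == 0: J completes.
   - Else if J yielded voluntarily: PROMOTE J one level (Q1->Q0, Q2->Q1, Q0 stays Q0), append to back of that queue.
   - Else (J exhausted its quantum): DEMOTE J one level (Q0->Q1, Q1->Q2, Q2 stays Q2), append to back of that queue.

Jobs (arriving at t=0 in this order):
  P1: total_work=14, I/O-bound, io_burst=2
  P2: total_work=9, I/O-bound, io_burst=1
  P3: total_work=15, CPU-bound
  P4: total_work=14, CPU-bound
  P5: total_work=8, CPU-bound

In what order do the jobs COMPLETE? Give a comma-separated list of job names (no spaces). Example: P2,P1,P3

t=0-2: P1@Q0 runs 2, rem=12, I/O yield, promote→Q0. Q0=[P2,P3,P4,P5,P1] Q1=[] Q2=[]
t=2-3: P2@Q0 runs 1, rem=8, I/O yield, promote→Q0. Q0=[P3,P4,P5,P1,P2] Q1=[] Q2=[]
t=3-6: P3@Q0 runs 3, rem=12, quantum used, demote→Q1. Q0=[P4,P5,P1,P2] Q1=[P3] Q2=[]
t=6-9: P4@Q0 runs 3, rem=11, quantum used, demote→Q1. Q0=[P5,P1,P2] Q1=[P3,P4] Q2=[]
t=9-12: P5@Q0 runs 3, rem=5, quantum used, demote→Q1. Q0=[P1,P2] Q1=[P3,P4,P5] Q2=[]
t=12-14: P1@Q0 runs 2, rem=10, I/O yield, promote→Q0. Q0=[P2,P1] Q1=[P3,P4,P5] Q2=[]
t=14-15: P2@Q0 runs 1, rem=7, I/O yield, promote→Q0. Q0=[P1,P2] Q1=[P3,P4,P5] Q2=[]
t=15-17: P1@Q0 runs 2, rem=8, I/O yield, promote→Q0. Q0=[P2,P1] Q1=[P3,P4,P5] Q2=[]
t=17-18: P2@Q0 runs 1, rem=6, I/O yield, promote→Q0. Q0=[P1,P2] Q1=[P3,P4,P5] Q2=[]
t=18-20: P1@Q0 runs 2, rem=6, I/O yield, promote→Q0. Q0=[P2,P1] Q1=[P3,P4,P5] Q2=[]
t=20-21: P2@Q0 runs 1, rem=5, I/O yield, promote→Q0. Q0=[P1,P2] Q1=[P3,P4,P5] Q2=[]
t=21-23: P1@Q0 runs 2, rem=4, I/O yield, promote→Q0. Q0=[P2,P1] Q1=[P3,P4,P5] Q2=[]
t=23-24: P2@Q0 runs 1, rem=4, I/O yield, promote→Q0. Q0=[P1,P2] Q1=[P3,P4,P5] Q2=[]
t=24-26: P1@Q0 runs 2, rem=2, I/O yield, promote→Q0. Q0=[P2,P1] Q1=[P3,P4,P5] Q2=[]
t=26-27: P2@Q0 runs 1, rem=3, I/O yield, promote→Q0. Q0=[P1,P2] Q1=[P3,P4,P5] Q2=[]
t=27-29: P1@Q0 runs 2, rem=0, completes. Q0=[P2] Q1=[P3,P4,P5] Q2=[]
t=29-30: P2@Q0 runs 1, rem=2, I/O yield, promote→Q0. Q0=[P2] Q1=[P3,P4,P5] Q2=[]
t=30-31: P2@Q0 runs 1, rem=1, I/O yield, promote→Q0. Q0=[P2] Q1=[P3,P4,P5] Q2=[]
t=31-32: P2@Q0 runs 1, rem=0, completes. Q0=[] Q1=[P3,P4,P5] Q2=[]
t=32-38: P3@Q1 runs 6, rem=6, quantum used, demote→Q2. Q0=[] Q1=[P4,P5] Q2=[P3]
t=38-44: P4@Q1 runs 6, rem=5, quantum used, demote→Q2. Q0=[] Q1=[P5] Q2=[P3,P4]
t=44-49: P5@Q1 runs 5, rem=0, completes. Q0=[] Q1=[] Q2=[P3,P4]
t=49-55: P3@Q2 runs 6, rem=0, completes. Q0=[] Q1=[] Q2=[P4]
t=55-60: P4@Q2 runs 5, rem=0, completes. Q0=[] Q1=[] Q2=[]

Answer: P1,P2,P5,P3,P4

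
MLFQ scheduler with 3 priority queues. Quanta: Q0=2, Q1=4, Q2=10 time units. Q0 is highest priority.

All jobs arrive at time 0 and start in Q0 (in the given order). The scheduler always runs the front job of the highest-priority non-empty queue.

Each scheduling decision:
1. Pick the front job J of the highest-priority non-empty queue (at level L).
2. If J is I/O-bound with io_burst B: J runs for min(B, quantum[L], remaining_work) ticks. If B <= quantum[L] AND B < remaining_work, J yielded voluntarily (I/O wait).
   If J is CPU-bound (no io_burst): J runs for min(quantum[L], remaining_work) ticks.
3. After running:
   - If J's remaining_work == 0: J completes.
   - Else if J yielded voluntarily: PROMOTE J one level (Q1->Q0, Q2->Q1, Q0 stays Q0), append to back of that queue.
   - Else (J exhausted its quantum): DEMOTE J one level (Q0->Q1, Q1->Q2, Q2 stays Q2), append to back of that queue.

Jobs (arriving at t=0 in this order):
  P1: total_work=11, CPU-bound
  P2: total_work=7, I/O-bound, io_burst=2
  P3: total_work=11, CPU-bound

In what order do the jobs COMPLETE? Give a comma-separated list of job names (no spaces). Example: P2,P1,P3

Answer: P2,P1,P3

Derivation:
t=0-2: P1@Q0 runs 2, rem=9, quantum used, demote→Q1. Q0=[P2,P3] Q1=[P1] Q2=[]
t=2-4: P2@Q0 runs 2, rem=5, I/O yield, promote→Q0. Q0=[P3,P2] Q1=[P1] Q2=[]
t=4-6: P3@Q0 runs 2, rem=9, quantum used, demote→Q1. Q0=[P2] Q1=[P1,P3] Q2=[]
t=6-8: P2@Q0 runs 2, rem=3, I/O yield, promote→Q0. Q0=[P2] Q1=[P1,P3] Q2=[]
t=8-10: P2@Q0 runs 2, rem=1, I/O yield, promote→Q0. Q0=[P2] Q1=[P1,P3] Q2=[]
t=10-11: P2@Q0 runs 1, rem=0, completes. Q0=[] Q1=[P1,P3] Q2=[]
t=11-15: P1@Q1 runs 4, rem=5, quantum used, demote→Q2. Q0=[] Q1=[P3] Q2=[P1]
t=15-19: P3@Q1 runs 4, rem=5, quantum used, demote→Q2. Q0=[] Q1=[] Q2=[P1,P3]
t=19-24: P1@Q2 runs 5, rem=0, completes. Q0=[] Q1=[] Q2=[P3]
t=24-29: P3@Q2 runs 5, rem=0, completes. Q0=[] Q1=[] Q2=[]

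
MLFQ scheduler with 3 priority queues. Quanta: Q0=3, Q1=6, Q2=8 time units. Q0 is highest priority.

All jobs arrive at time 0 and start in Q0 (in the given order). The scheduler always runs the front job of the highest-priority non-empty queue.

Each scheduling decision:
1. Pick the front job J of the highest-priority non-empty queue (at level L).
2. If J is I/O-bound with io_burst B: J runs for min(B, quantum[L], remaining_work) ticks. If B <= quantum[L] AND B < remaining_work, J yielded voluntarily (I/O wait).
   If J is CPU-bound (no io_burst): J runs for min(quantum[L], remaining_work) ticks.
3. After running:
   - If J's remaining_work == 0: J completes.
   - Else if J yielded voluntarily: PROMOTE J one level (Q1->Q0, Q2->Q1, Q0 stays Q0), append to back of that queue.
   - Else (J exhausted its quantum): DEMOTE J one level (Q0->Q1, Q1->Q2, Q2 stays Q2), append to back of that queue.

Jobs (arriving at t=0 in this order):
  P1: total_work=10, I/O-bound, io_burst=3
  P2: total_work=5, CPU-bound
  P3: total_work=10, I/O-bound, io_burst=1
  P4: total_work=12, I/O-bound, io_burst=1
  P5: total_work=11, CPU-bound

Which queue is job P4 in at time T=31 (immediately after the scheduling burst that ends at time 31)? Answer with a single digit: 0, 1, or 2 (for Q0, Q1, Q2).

Answer: 0

Derivation:
t=0-3: P1@Q0 runs 3, rem=7, I/O yield, promote→Q0. Q0=[P2,P3,P4,P5,P1] Q1=[] Q2=[]
t=3-6: P2@Q0 runs 3, rem=2, quantum used, demote→Q1. Q0=[P3,P4,P5,P1] Q1=[P2] Q2=[]
t=6-7: P3@Q0 runs 1, rem=9, I/O yield, promote→Q0. Q0=[P4,P5,P1,P3] Q1=[P2] Q2=[]
t=7-8: P4@Q0 runs 1, rem=11, I/O yield, promote→Q0. Q0=[P5,P1,P3,P4] Q1=[P2] Q2=[]
t=8-11: P5@Q0 runs 3, rem=8, quantum used, demote→Q1. Q0=[P1,P3,P4] Q1=[P2,P5] Q2=[]
t=11-14: P1@Q0 runs 3, rem=4, I/O yield, promote→Q0. Q0=[P3,P4,P1] Q1=[P2,P5] Q2=[]
t=14-15: P3@Q0 runs 1, rem=8, I/O yield, promote→Q0. Q0=[P4,P1,P3] Q1=[P2,P5] Q2=[]
t=15-16: P4@Q0 runs 1, rem=10, I/O yield, promote→Q0. Q0=[P1,P3,P4] Q1=[P2,P5] Q2=[]
t=16-19: P1@Q0 runs 3, rem=1, I/O yield, promote→Q0. Q0=[P3,P4,P1] Q1=[P2,P5] Q2=[]
t=19-20: P3@Q0 runs 1, rem=7, I/O yield, promote→Q0. Q0=[P4,P1,P3] Q1=[P2,P5] Q2=[]
t=20-21: P4@Q0 runs 1, rem=9, I/O yield, promote→Q0. Q0=[P1,P3,P4] Q1=[P2,P5] Q2=[]
t=21-22: P1@Q0 runs 1, rem=0, completes. Q0=[P3,P4] Q1=[P2,P5] Q2=[]
t=22-23: P3@Q0 runs 1, rem=6, I/O yield, promote→Q0. Q0=[P4,P3] Q1=[P2,P5] Q2=[]
t=23-24: P4@Q0 runs 1, rem=8, I/O yield, promote→Q0. Q0=[P3,P4] Q1=[P2,P5] Q2=[]
t=24-25: P3@Q0 runs 1, rem=5, I/O yield, promote→Q0. Q0=[P4,P3] Q1=[P2,P5] Q2=[]
t=25-26: P4@Q0 runs 1, rem=7, I/O yield, promote→Q0. Q0=[P3,P4] Q1=[P2,P5] Q2=[]
t=26-27: P3@Q0 runs 1, rem=4, I/O yield, promote→Q0. Q0=[P4,P3] Q1=[P2,P5] Q2=[]
t=27-28: P4@Q0 runs 1, rem=6, I/O yield, promote→Q0. Q0=[P3,P4] Q1=[P2,P5] Q2=[]
t=28-29: P3@Q0 runs 1, rem=3, I/O yield, promote→Q0. Q0=[P4,P3] Q1=[P2,P5] Q2=[]
t=29-30: P4@Q0 runs 1, rem=5, I/O yield, promote→Q0. Q0=[P3,P4] Q1=[P2,P5] Q2=[]
t=30-31: P3@Q0 runs 1, rem=2, I/O yield, promote→Q0. Q0=[P4,P3] Q1=[P2,P5] Q2=[]
t=31-32: P4@Q0 runs 1, rem=4, I/O yield, promote→Q0. Q0=[P3,P4] Q1=[P2,P5] Q2=[]
t=32-33: P3@Q0 runs 1, rem=1, I/O yield, promote→Q0. Q0=[P4,P3] Q1=[P2,P5] Q2=[]
t=33-34: P4@Q0 runs 1, rem=3, I/O yield, promote→Q0. Q0=[P3,P4] Q1=[P2,P5] Q2=[]
t=34-35: P3@Q0 runs 1, rem=0, completes. Q0=[P4] Q1=[P2,P5] Q2=[]
t=35-36: P4@Q0 runs 1, rem=2, I/O yield, promote→Q0. Q0=[P4] Q1=[P2,P5] Q2=[]
t=36-37: P4@Q0 runs 1, rem=1, I/O yield, promote→Q0. Q0=[P4] Q1=[P2,P5] Q2=[]
t=37-38: P4@Q0 runs 1, rem=0, completes. Q0=[] Q1=[P2,P5] Q2=[]
t=38-40: P2@Q1 runs 2, rem=0, completes. Q0=[] Q1=[P5] Q2=[]
t=40-46: P5@Q1 runs 6, rem=2, quantum used, demote→Q2. Q0=[] Q1=[] Q2=[P5]
t=46-48: P5@Q2 runs 2, rem=0, completes. Q0=[] Q1=[] Q2=[]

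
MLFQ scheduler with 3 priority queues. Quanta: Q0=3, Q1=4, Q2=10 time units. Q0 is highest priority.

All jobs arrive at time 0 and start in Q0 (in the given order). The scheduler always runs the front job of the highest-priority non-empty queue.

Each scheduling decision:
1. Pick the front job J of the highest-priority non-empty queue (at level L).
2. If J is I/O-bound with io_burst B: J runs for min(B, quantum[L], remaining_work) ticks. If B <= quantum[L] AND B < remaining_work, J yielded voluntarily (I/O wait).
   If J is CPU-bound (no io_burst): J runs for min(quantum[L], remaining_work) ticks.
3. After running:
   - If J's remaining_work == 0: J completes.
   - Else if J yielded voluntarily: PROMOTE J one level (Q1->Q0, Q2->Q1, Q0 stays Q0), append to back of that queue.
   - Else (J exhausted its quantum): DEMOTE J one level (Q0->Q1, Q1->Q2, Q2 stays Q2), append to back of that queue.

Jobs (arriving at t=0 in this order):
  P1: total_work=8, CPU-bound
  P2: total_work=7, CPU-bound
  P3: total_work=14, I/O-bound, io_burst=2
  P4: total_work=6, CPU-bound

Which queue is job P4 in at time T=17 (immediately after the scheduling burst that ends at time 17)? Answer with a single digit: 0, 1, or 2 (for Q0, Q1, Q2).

t=0-3: P1@Q0 runs 3, rem=5, quantum used, demote→Q1. Q0=[P2,P3,P4] Q1=[P1] Q2=[]
t=3-6: P2@Q0 runs 3, rem=4, quantum used, demote→Q1. Q0=[P3,P4] Q1=[P1,P2] Q2=[]
t=6-8: P3@Q0 runs 2, rem=12, I/O yield, promote→Q0. Q0=[P4,P3] Q1=[P1,P2] Q2=[]
t=8-11: P4@Q0 runs 3, rem=3, quantum used, demote→Q1. Q0=[P3] Q1=[P1,P2,P4] Q2=[]
t=11-13: P3@Q0 runs 2, rem=10, I/O yield, promote→Q0. Q0=[P3] Q1=[P1,P2,P4] Q2=[]
t=13-15: P3@Q0 runs 2, rem=8, I/O yield, promote→Q0. Q0=[P3] Q1=[P1,P2,P4] Q2=[]
t=15-17: P3@Q0 runs 2, rem=6, I/O yield, promote→Q0. Q0=[P3] Q1=[P1,P2,P4] Q2=[]
t=17-19: P3@Q0 runs 2, rem=4, I/O yield, promote→Q0. Q0=[P3] Q1=[P1,P2,P4] Q2=[]
t=19-21: P3@Q0 runs 2, rem=2, I/O yield, promote→Q0. Q0=[P3] Q1=[P1,P2,P4] Q2=[]
t=21-23: P3@Q0 runs 2, rem=0, completes. Q0=[] Q1=[P1,P2,P4] Q2=[]
t=23-27: P1@Q1 runs 4, rem=1, quantum used, demote→Q2. Q0=[] Q1=[P2,P4] Q2=[P1]
t=27-31: P2@Q1 runs 4, rem=0, completes. Q0=[] Q1=[P4] Q2=[P1]
t=31-34: P4@Q1 runs 3, rem=0, completes. Q0=[] Q1=[] Q2=[P1]
t=34-35: P1@Q2 runs 1, rem=0, completes. Q0=[] Q1=[] Q2=[]

Answer: 1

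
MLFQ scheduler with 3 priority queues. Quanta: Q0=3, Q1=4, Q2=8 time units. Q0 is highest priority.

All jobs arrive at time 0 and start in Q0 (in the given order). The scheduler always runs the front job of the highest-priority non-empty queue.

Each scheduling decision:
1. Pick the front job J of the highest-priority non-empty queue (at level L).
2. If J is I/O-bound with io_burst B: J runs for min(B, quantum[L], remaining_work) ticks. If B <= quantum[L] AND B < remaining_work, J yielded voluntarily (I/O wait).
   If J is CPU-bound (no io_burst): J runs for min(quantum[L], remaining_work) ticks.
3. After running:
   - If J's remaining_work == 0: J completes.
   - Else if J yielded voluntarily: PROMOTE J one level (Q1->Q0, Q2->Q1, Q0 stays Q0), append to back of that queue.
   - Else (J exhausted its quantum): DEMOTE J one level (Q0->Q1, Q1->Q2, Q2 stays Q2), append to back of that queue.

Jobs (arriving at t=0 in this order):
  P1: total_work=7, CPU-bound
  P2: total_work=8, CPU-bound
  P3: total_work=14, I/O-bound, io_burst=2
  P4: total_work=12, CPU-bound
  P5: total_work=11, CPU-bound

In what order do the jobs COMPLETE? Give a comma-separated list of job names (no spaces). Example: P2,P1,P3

Answer: P3,P1,P2,P4,P5

Derivation:
t=0-3: P1@Q0 runs 3, rem=4, quantum used, demote→Q1. Q0=[P2,P3,P4,P5] Q1=[P1] Q2=[]
t=3-6: P2@Q0 runs 3, rem=5, quantum used, demote→Q1. Q0=[P3,P4,P5] Q1=[P1,P2] Q2=[]
t=6-8: P3@Q0 runs 2, rem=12, I/O yield, promote→Q0. Q0=[P4,P5,P3] Q1=[P1,P2] Q2=[]
t=8-11: P4@Q0 runs 3, rem=9, quantum used, demote→Q1. Q0=[P5,P3] Q1=[P1,P2,P4] Q2=[]
t=11-14: P5@Q0 runs 3, rem=8, quantum used, demote→Q1. Q0=[P3] Q1=[P1,P2,P4,P5] Q2=[]
t=14-16: P3@Q0 runs 2, rem=10, I/O yield, promote→Q0. Q0=[P3] Q1=[P1,P2,P4,P5] Q2=[]
t=16-18: P3@Q0 runs 2, rem=8, I/O yield, promote→Q0. Q0=[P3] Q1=[P1,P2,P4,P5] Q2=[]
t=18-20: P3@Q0 runs 2, rem=6, I/O yield, promote→Q0. Q0=[P3] Q1=[P1,P2,P4,P5] Q2=[]
t=20-22: P3@Q0 runs 2, rem=4, I/O yield, promote→Q0. Q0=[P3] Q1=[P1,P2,P4,P5] Q2=[]
t=22-24: P3@Q0 runs 2, rem=2, I/O yield, promote→Q0. Q0=[P3] Q1=[P1,P2,P4,P5] Q2=[]
t=24-26: P3@Q0 runs 2, rem=0, completes. Q0=[] Q1=[P1,P2,P4,P5] Q2=[]
t=26-30: P1@Q1 runs 4, rem=0, completes. Q0=[] Q1=[P2,P4,P5] Q2=[]
t=30-34: P2@Q1 runs 4, rem=1, quantum used, demote→Q2. Q0=[] Q1=[P4,P5] Q2=[P2]
t=34-38: P4@Q1 runs 4, rem=5, quantum used, demote→Q2. Q0=[] Q1=[P5] Q2=[P2,P4]
t=38-42: P5@Q1 runs 4, rem=4, quantum used, demote→Q2. Q0=[] Q1=[] Q2=[P2,P4,P5]
t=42-43: P2@Q2 runs 1, rem=0, completes. Q0=[] Q1=[] Q2=[P4,P5]
t=43-48: P4@Q2 runs 5, rem=0, completes. Q0=[] Q1=[] Q2=[P5]
t=48-52: P5@Q2 runs 4, rem=0, completes. Q0=[] Q1=[] Q2=[]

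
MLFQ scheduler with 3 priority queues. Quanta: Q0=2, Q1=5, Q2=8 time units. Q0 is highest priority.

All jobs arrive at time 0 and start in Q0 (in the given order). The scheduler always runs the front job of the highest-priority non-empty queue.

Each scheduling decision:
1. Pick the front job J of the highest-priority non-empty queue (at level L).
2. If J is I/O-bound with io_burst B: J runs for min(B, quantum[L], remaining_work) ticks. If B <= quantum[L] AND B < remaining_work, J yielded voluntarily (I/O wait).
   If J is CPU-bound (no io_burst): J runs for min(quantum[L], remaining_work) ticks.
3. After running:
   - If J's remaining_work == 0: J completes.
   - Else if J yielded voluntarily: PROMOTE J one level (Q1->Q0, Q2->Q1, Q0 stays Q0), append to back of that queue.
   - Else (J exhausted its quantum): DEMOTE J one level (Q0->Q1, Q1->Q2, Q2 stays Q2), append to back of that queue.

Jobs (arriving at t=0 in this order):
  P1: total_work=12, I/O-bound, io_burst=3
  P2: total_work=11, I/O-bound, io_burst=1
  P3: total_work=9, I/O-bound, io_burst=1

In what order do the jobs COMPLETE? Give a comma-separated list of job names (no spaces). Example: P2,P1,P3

Answer: P3,P2,P1

Derivation:
t=0-2: P1@Q0 runs 2, rem=10, quantum used, demote→Q1. Q0=[P2,P3] Q1=[P1] Q2=[]
t=2-3: P2@Q0 runs 1, rem=10, I/O yield, promote→Q0. Q0=[P3,P2] Q1=[P1] Q2=[]
t=3-4: P3@Q0 runs 1, rem=8, I/O yield, promote→Q0. Q0=[P2,P3] Q1=[P1] Q2=[]
t=4-5: P2@Q0 runs 1, rem=9, I/O yield, promote→Q0. Q0=[P3,P2] Q1=[P1] Q2=[]
t=5-6: P3@Q0 runs 1, rem=7, I/O yield, promote→Q0. Q0=[P2,P3] Q1=[P1] Q2=[]
t=6-7: P2@Q0 runs 1, rem=8, I/O yield, promote→Q0. Q0=[P3,P2] Q1=[P1] Q2=[]
t=7-8: P3@Q0 runs 1, rem=6, I/O yield, promote→Q0. Q0=[P2,P3] Q1=[P1] Q2=[]
t=8-9: P2@Q0 runs 1, rem=7, I/O yield, promote→Q0. Q0=[P3,P2] Q1=[P1] Q2=[]
t=9-10: P3@Q0 runs 1, rem=5, I/O yield, promote→Q0. Q0=[P2,P3] Q1=[P1] Q2=[]
t=10-11: P2@Q0 runs 1, rem=6, I/O yield, promote→Q0. Q0=[P3,P2] Q1=[P1] Q2=[]
t=11-12: P3@Q0 runs 1, rem=4, I/O yield, promote→Q0. Q0=[P2,P3] Q1=[P1] Q2=[]
t=12-13: P2@Q0 runs 1, rem=5, I/O yield, promote→Q0. Q0=[P3,P2] Q1=[P1] Q2=[]
t=13-14: P3@Q0 runs 1, rem=3, I/O yield, promote→Q0. Q0=[P2,P3] Q1=[P1] Q2=[]
t=14-15: P2@Q0 runs 1, rem=4, I/O yield, promote→Q0. Q0=[P3,P2] Q1=[P1] Q2=[]
t=15-16: P3@Q0 runs 1, rem=2, I/O yield, promote→Q0. Q0=[P2,P3] Q1=[P1] Q2=[]
t=16-17: P2@Q0 runs 1, rem=3, I/O yield, promote→Q0. Q0=[P3,P2] Q1=[P1] Q2=[]
t=17-18: P3@Q0 runs 1, rem=1, I/O yield, promote→Q0. Q0=[P2,P3] Q1=[P1] Q2=[]
t=18-19: P2@Q0 runs 1, rem=2, I/O yield, promote→Q0. Q0=[P3,P2] Q1=[P1] Q2=[]
t=19-20: P3@Q0 runs 1, rem=0, completes. Q0=[P2] Q1=[P1] Q2=[]
t=20-21: P2@Q0 runs 1, rem=1, I/O yield, promote→Q0. Q0=[P2] Q1=[P1] Q2=[]
t=21-22: P2@Q0 runs 1, rem=0, completes. Q0=[] Q1=[P1] Q2=[]
t=22-25: P1@Q1 runs 3, rem=7, I/O yield, promote→Q0. Q0=[P1] Q1=[] Q2=[]
t=25-27: P1@Q0 runs 2, rem=5, quantum used, demote→Q1. Q0=[] Q1=[P1] Q2=[]
t=27-30: P1@Q1 runs 3, rem=2, I/O yield, promote→Q0. Q0=[P1] Q1=[] Q2=[]
t=30-32: P1@Q0 runs 2, rem=0, completes. Q0=[] Q1=[] Q2=[]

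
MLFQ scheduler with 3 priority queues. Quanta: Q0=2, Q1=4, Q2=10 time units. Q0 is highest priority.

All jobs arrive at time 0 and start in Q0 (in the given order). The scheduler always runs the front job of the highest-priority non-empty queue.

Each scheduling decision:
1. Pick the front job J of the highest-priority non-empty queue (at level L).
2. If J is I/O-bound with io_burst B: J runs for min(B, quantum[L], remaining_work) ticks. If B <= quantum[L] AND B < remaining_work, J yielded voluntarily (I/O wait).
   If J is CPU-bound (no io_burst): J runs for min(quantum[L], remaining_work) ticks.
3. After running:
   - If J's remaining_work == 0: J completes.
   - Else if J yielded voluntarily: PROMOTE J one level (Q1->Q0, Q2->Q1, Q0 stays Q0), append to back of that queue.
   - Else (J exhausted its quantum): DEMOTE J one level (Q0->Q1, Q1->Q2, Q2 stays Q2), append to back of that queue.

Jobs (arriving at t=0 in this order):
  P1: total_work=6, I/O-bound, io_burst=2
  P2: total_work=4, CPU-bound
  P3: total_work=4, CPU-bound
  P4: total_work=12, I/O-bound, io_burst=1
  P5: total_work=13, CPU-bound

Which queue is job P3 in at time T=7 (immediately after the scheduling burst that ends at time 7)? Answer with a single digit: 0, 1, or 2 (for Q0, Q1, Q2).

Answer: 1

Derivation:
t=0-2: P1@Q0 runs 2, rem=4, I/O yield, promote→Q0. Q0=[P2,P3,P4,P5,P1] Q1=[] Q2=[]
t=2-4: P2@Q0 runs 2, rem=2, quantum used, demote→Q1. Q0=[P3,P4,P5,P1] Q1=[P2] Q2=[]
t=4-6: P3@Q0 runs 2, rem=2, quantum used, demote→Q1. Q0=[P4,P5,P1] Q1=[P2,P3] Q2=[]
t=6-7: P4@Q0 runs 1, rem=11, I/O yield, promote→Q0. Q0=[P5,P1,P4] Q1=[P2,P3] Q2=[]
t=7-9: P5@Q0 runs 2, rem=11, quantum used, demote→Q1. Q0=[P1,P4] Q1=[P2,P3,P5] Q2=[]
t=9-11: P1@Q0 runs 2, rem=2, I/O yield, promote→Q0. Q0=[P4,P1] Q1=[P2,P3,P5] Q2=[]
t=11-12: P4@Q0 runs 1, rem=10, I/O yield, promote→Q0. Q0=[P1,P4] Q1=[P2,P3,P5] Q2=[]
t=12-14: P1@Q0 runs 2, rem=0, completes. Q0=[P4] Q1=[P2,P3,P5] Q2=[]
t=14-15: P4@Q0 runs 1, rem=9, I/O yield, promote→Q0. Q0=[P4] Q1=[P2,P3,P5] Q2=[]
t=15-16: P4@Q0 runs 1, rem=8, I/O yield, promote→Q0. Q0=[P4] Q1=[P2,P3,P5] Q2=[]
t=16-17: P4@Q0 runs 1, rem=7, I/O yield, promote→Q0. Q0=[P4] Q1=[P2,P3,P5] Q2=[]
t=17-18: P4@Q0 runs 1, rem=6, I/O yield, promote→Q0. Q0=[P4] Q1=[P2,P3,P5] Q2=[]
t=18-19: P4@Q0 runs 1, rem=5, I/O yield, promote→Q0. Q0=[P4] Q1=[P2,P3,P5] Q2=[]
t=19-20: P4@Q0 runs 1, rem=4, I/O yield, promote→Q0. Q0=[P4] Q1=[P2,P3,P5] Q2=[]
t=20-21: P4@Q0 runs 1, rem=3, I/O yield, promote→Q0. Q0=[P4] Q1=[P2,P3,P5] Q2=[]
t=21-22: P4@Q0 runs 1, rem=2, I/O yield, promote→Q0. Q0=[P4] Q1=[P2,P3,P5] Q2=[]
t=22-23: P4@Q0 runs 1, rem=1, I/O yield, promote→Q0. Q0=[P4] Q1=[P2,P3,P5] Q2=[]
t=23-24: P4@Q0 runs 1, rem=0, completes. Q0=[] Q1=[P2,P3,P5] Q2=[]
t=24-26: P2@Q1 runs 2, rem=0, completes. Q0=[] Q1=[P3,P5] Q2=[]
t=26-28: P3@Q1 runs 2, rem=0, completes. Q0=[] Q1=[P5] Q2=[]
t=28-32: P5@Q1 runs 4, rem=7, quantum used, demote→Q2. Q0=[] Q1=[] Q2=[P5]
t=32-39: P5@Q2 runs 7, rem=0, completes. Q0=[] Q1=[] Q2=[]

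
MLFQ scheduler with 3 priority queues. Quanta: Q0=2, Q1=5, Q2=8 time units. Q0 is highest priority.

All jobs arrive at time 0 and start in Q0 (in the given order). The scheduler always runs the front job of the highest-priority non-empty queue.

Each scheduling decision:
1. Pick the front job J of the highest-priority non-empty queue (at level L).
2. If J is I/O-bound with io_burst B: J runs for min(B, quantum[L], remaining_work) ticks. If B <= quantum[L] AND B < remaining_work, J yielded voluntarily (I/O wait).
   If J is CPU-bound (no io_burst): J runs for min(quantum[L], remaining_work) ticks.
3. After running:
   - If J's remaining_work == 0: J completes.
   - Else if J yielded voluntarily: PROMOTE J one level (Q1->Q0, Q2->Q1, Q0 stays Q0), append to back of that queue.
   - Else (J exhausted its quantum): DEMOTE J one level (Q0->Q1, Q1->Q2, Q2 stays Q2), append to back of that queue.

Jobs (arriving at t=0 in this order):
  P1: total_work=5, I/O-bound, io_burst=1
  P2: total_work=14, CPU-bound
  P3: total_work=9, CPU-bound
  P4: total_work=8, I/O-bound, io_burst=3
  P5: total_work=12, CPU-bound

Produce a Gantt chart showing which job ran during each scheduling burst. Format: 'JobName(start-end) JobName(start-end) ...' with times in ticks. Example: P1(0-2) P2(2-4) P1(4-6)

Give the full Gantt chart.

t=0-1: P1@Q0 runs 1, rem=4, I/O yield, promote→Q0. Q0=[P2,P3,P4,P5,P1] Q1=[] Q2=[]
t=1-3: P2@Q0 runs 2, rem=12, quantum used, demote→Q1. Q0=[P3,P4,P5,P1] Q1=[P2] Q2=[]
t=3-5: P3@Q0 runs 2, rem=7, quantum used, demote→Q1. Q0=[P4,P5,P1] Q1=[P2,P3] Q2=[]
t=5-7: P4@Q0 runs 2, rem=6, quantum used, demote→Q1. Q0=[P5,P1] Q1=[P2,P3,P4] Q2=[]
t=7-9: P5@Q0 runs 2, rem=10, quantum used, demote→Q1. Q0=[P1] Q1=[P2,P3,P4,P5] Q2=[]
t=9-10: P1@Q0 runs 1, rem=3, I/O yield, promote→Q0. Q0=[P1] Q1=[P2,P3,P4,P5] Q2=[]
t=10-11: P1@Q0 runs 1, rem=2, I/O yield, promote→Q0. Q0=[P1] Q1=[P2,P3,P4,P5] Q2=[]
t=11-12: P1@Q0 runs 1, rem=1, I/O yield, promote→Q0. Q0=[P1] Q1=[P2,P3,P4,P5] Q2=[]
t=12-13: P1@Q0 runs 1, rem=0, completes. Q0=[] Q1=[P2,P3,P4,P5] Q2=[]
t=13-18: P2@Q1 runs 5, rem=7, quantum used, demote→Q2. Q0=[] Q1=[P3,P4,P5] Q2=[P2]
t=18-23: P3@Q1 runs 5, rem=2, quantum used, demote→Q2. Q0=[] Q1=[P4,P5] Q2=[P2,P3]
t=23-26: P4@Q1 runs 3, rem=3, I/O yield, promote→Q0. Q0=[P4] Q1=[P5] Q2=[P2,P3]
t=26-28: P4@Q0 runs 2, rem=1, quantum used, demote→Q1. Q0=[] Q1=[P5,P4] Q2=[P2,P3]
t=28-33: P5@Q1 runs 5, rem=5, quantum used, demote→Q2. Q0=[] Q1=[P4] Q2=[P2,P3,P5]
t=33-34: P4@Q1 runs 1, rem=0, completes. Q0=[] Q1=[] Q2=[P2,P3,P5]
t=34-41: P2@Q2 runs 7, rem=0, completes. Q0=[] Q1=[] Q2=[P3,P5]
t=41-43: P3@Q2 runs 2, rem=0, completes. Q0=[] Q1=[] Q2=[P5]
t=43-48: P5@Q2 runs 5, rem=0, completes. Q0=[] Q1=[] Q2=[]

Answer: P1(0-1) P2(1-3) P3(3-5) P4(5-7) P5(7-9) P1(9-10) P1(10-11) P1(11-12) P1(12-13) P2(13-18) P3(18-23) P4(23-26) P4(26-28) P5(28-33) P4(33-34) P2(34-41) P3(41-43) P5(43-48)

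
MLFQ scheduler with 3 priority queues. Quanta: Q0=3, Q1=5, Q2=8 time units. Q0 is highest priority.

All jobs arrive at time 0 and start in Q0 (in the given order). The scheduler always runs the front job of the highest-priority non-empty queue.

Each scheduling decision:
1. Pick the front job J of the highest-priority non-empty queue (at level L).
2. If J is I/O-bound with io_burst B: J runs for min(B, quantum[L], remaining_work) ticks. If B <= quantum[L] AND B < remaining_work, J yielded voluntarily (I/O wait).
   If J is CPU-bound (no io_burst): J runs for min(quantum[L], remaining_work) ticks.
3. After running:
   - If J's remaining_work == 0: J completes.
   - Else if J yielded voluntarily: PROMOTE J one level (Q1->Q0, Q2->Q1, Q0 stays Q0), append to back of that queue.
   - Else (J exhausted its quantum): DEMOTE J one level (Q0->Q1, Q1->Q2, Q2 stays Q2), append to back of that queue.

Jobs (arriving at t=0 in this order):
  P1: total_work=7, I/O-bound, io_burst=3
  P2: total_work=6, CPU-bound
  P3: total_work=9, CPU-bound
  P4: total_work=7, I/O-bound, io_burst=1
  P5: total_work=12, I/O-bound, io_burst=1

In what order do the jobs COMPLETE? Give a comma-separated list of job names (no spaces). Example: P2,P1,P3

t=0-3: P1@Q0 runs 3, rem=4, I/O yield, promote→Q0. Q0=[P2,P3,P4,P5,P1] Q1=[] Q2=[]
t=3-6: P2@Q0 runs 3, rem=3, quantum used, demote→Q1. Q0=[P3,P4,P5,P1] Q1=[P2] Q2=[]
t=6-9: P3@Q0 runs 3, rem=6, quantum used, demote→Q1. Q0=[P4,P5,P1] Q1=[P2,P3] Q2=[]
t=9-10: P4@Q0 runs 1, rem=6, I/O yield, promote→Q0. Q0=[P5,P1,P4] Q1=[P2,P3] Q2=[]
t=10-11: P5@Q0 runs 1, rem=11, I/O yield, promote→Q0. Q0=[P1,P4,P5] Q1=[P2,P3] Q2=[]
t=11-14: P1@Q0 runs 3, rem=1, I/O yield, promote→Q0. Q0=[P4,P5,P1] Q1=[P2,P3] Q2=[]
t=14-15: P4@Q0 runs 1, rem=5, I/O yield, promote→Q0. Q0=[P5,P1,P4] Q1=[P2,P3] Q2=[]
t=15-16: P5@Q0 runs 1, rem=10, I/O yield, promote→Q0. Q0=[P1,P4,P5] Q1=[P2,P3] Q2=[]
t=16-17: P1@Q0 runs 1, rem=0, completes. Q0=[P4,P5] Q1=[P2,P3] Q2=[]
t=17-18: P4@Q0 runs 1, rem=4, I/O yield, promote→Q0. Q0=[P5,P4] Q1=[P2,P3] Q2=[]
t=18-19: P5@Q0 runs 1, rem=9, I/O yield, promote→Q0. Q0=[P4,P5] Q1=[P2,P3] Q2=[]
t=19-20: P4@Q0 runs 1, rem=3, I/O yield, promote→Q0. Q0=[P5,P4] Q1=[P2,P3] Q2=[]
t=20-21: P5@Q0 runs 1, rem=8, I/O yield, promote→Q0. Q0=[P4,P5] Q1=[P2,P3] Q2=[]
t=21-22: P4@Q0 runs 1, rem=2, I/O yield, promote→Q0. Q0=[P5,P4] Q1=[P2,P3] Q2=[]
t=22-23: P5@Q0 runs 1, rem=7, I/O yield, promote→Q0. Q0=[P4,P5] Q1=[P2,P3] Q2=[]
t=23-24: P4@Q0 runs 1, rem=1, I/O yield, promote→Q0. Q0=[P5,P4] Q1=[P2,P3] Q2=[]
t=24-25: P5@Q0 runs 1, rem=6, I/O yield, promote→Q0. Q0=[P4,P5] Q1=[P2,P3] Q2=[]
t=25-26: P4@Q0 runs 1, rem=0, completes. Q0=[P5] Q1=[P2,P3] Q2=[]
t=26-27: P5@Q0 runs 1, rem=5, I/O yield, promote→Q0. Q0=[P5] Q1=[P2,P3] Q2=[]
t=27-28: P5@Q0 runs 1, rem=4, I/O yield, promote→Q0. Q0=[P5] Q1=[P2,P3] Q2=[]
t=28-29: P5@Q0 runs 1, rem=3, I/O yield, promote→Q0. Q0=[P5] Q1=[P2,P3] Q2=[]
t=29-30: P5@Q0 runs 1, rem=2, I/O yield, promote→Q0. Q0=[P5] Q1=[P2,P3] Q2=[]
t=30-31: P5@Q0 runs 1, rem=1, I/O yield, promote→Q0. Q0=[P5] Q1=[P2,P3] Q2=[]
t=31-32: P5@Q0 runs 1, rem=0, completes. Q0=[] Q1=[P2,P3] Q2=[]
t=32-35: P2@Q1 runs 3, rem=0, completes. Q0=[] Q1=[P3] Q2=[]
t=35-40: P3@Q1 runs 5, rem=1, quantum used, demote→Q2. Q0=[] Q1=[] Q2=[P3]
t=40-41: P3@Q2 runs 1, rem=0, completes. Q0=[] Q1=[] Q2=[]

Answer: P1,P4,P5,P2,P3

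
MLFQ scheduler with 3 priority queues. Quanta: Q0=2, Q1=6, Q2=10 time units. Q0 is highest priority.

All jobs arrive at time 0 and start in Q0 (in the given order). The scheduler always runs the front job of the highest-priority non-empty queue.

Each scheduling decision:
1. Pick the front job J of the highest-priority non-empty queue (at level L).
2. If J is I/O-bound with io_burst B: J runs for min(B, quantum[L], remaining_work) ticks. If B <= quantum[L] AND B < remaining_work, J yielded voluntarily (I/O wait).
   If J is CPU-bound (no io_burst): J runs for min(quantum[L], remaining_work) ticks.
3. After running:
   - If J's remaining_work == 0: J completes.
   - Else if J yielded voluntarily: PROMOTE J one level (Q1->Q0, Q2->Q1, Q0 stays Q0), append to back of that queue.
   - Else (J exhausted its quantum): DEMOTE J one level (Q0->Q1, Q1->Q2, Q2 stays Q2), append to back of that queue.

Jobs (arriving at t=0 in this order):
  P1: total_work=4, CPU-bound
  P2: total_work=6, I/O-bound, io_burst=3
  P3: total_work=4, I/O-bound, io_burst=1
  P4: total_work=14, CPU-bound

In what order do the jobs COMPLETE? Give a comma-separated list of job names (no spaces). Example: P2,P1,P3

Answer: P3,P1,P2,P4

Derivation:
t=0-2: P1@Q0 runs 2, rem=2, quantum used, demote→Q1. Q0=[P2,P3,P4] Q1=[P1] Q2=[]
t=2-4: P2@Q0 runs 2, rem=4, quantum used, demote→Q1. Q0=[P3,P4] Q1=[P1,P2] Q2=[]
t=4-5: P3@Q0 runs 1, rem=3, I/O yield, promote→Q0. Q0=[P4,P3] Q1=[P1,P2] Q2=[]
t=5-7: P4@Q0 runs 2, rem=12, quantum used, demote→Q1. Q0=[P3] Q1=[P1,P2,P4] Q2=[]
t=7-8: P3@Q0 runs 1, rem=2, I/O yield, promote→Q0. Q0=[P3] Q1=[P1,P2,P4] Q2=[]
t=8-9: P3@Q0 runs 1, rem=1, I/O yield, promote→Q0. Q0=[P3] Q1=[P1,P2,P4] Q2=[]
t=9-10: P3@Q0 runs 1, rem=0, completes. Q0=[] Q1=[P1,P2,P4] Q2=[]
t=10-12: P1@Q1 runs 2, rem=0, completes. Q0=[] Q1=[P2,P4] Q2=[]
t=12-15: P2@Q1 runs 3, rem=1, I/O yield, promote→Q0. Q0=[P2] Q1=[P4] Q2=[]
t=15-16: P2@Q0 runs 1, rem=0, completes. Q0=[] Q1=[P4] Q2=[]
t=16-22: P4@Q1 runs 6, rem=6, quantum used, demote→Q2. Q0=[] Q1=[] Q2=[P4]
t=22-28: P4@Q2 runs 6, rem=0, completes. Q0=[] Q1=[] Q2=[]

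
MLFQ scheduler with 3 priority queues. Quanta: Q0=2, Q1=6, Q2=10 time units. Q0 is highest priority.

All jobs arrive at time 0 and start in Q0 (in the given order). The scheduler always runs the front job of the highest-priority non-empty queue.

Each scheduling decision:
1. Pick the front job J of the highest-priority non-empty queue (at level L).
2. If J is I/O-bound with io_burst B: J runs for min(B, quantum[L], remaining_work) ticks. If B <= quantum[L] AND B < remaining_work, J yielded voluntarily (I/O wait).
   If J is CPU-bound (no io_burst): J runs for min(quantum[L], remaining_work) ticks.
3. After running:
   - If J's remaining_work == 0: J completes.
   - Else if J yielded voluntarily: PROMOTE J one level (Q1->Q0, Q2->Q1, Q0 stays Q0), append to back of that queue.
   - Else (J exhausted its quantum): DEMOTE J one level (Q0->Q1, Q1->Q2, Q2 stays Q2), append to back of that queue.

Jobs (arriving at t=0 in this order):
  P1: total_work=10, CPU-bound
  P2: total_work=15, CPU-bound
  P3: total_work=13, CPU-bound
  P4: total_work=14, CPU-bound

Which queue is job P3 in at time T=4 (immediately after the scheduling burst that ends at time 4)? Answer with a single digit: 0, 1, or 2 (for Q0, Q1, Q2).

t=0-2: P1@Q0 runs 2, rem=8, quantum used, demote→Q1. Q0=[P2,P3,P4] Q1=[P1] Q2=[]
t=2-4: P2@Q0 runs 2, rem=13, quantum used, demote→Q1. Q0=[P3,P4] Q1=[P1,P2] Q2=[]
t=4-6: P3@Q0 runs 2, rem=11, quantum used, demote→Q1. Q0=[P4] Q1=[P1,P2,P3] Q2=[]
t=6-8: P4@Q0 runs 2, rem=12, quantum used, demote→Q1. Q0=[] Q1=[P1,P2,P3,P4] Q2=[]
t=8-14: P1@Q1 runs 6, rem=2, quantum used, demote→Q2. Q0=[] Q1=[P2,P3,P4] Q2=[P1]
t=14-20: P2@Q1 runs 6, rem=7, quantum used, demote→Q2. Q0=[] Q1=[P3,P4] Q2=[P1,P2]
t=20-26: P3@Q1 runs 6, rem=5, quantum used, demote→Q2. Q0=[] Q1=[P4] Q2=[P1,P2,P3]
t=26-32: P4@Q1 runs 6, rem=6, quantum used, demote→Q2. Q0=[] Q1=[] Q2=[P1,P2,P3,P4]
t=32-34: P1@Q2 runs 2, rem=0, completes. Q0=[] Q1=[] Q2=[P2,P3,P4]
t=34-41: P2@Q2 runs 7, rem=0, completes. Q0=[] Q1=[] Q2=[P3,P4]
t=41-46: P3@Q2 runs 5, rem=0, completes. Q0=[] Q1=[] Q2=[P4]
t=46-52: P4@Q2 runs 6, rem=0, completes. Q0=[] Q1=[] Q2=[]

Answer: 0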